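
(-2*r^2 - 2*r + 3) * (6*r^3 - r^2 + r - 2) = -12*r^5 - 10*r^4 + 18*r^3 - r^2 + 7*r - 6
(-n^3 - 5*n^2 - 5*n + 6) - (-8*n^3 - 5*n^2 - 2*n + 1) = 7*n^3 - 3*n + 5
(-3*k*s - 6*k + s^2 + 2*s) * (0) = 0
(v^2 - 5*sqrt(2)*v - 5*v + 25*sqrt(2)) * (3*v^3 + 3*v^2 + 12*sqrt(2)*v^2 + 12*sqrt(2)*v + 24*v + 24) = 3*v^5 - 12*v^4 - 3*sqrt(2)*v^4 - 111*v^3 + 12*sqrt(2)*v^3 - 105*sqrt(2)*v^2 + 384*v^2 + 480*v + 480*sqrt(2)*v + 600*sqrt(2)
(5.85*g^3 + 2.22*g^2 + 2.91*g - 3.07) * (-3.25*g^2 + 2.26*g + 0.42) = -19.0125*g^5 + 6.006*g^4 - 1.9833*g^3 + 17.4865*g^2 - 5.716*g - 1.2894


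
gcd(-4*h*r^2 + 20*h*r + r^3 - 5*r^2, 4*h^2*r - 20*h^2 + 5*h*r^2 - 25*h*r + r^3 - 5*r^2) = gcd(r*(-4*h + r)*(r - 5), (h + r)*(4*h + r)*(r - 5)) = r - 5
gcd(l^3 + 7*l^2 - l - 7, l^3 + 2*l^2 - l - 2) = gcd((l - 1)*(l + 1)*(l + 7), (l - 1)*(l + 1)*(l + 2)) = l^2 - 1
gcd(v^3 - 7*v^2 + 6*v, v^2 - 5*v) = v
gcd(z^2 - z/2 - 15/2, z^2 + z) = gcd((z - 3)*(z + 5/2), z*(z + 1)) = 1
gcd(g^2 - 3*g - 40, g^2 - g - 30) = g + 5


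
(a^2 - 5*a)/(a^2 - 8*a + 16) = a*(a - 5)/(a^2 - 8*a + 16)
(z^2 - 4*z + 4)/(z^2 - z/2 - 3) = 2*(z - 2)/(2*z + 3)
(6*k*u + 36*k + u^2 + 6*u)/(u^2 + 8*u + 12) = (6*k + u)/(u + 2)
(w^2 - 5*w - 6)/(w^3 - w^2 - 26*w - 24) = 1/(w + 4)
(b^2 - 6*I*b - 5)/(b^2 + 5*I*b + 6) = (b - 5*I)/(b + 6*I)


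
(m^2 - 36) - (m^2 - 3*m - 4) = 3*m - 32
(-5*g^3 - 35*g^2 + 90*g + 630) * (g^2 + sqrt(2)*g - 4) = -5*g^5 - 35*g^4 - 5*sqrt(2)*g^4 - 35*sqrt(2)*g^3 + 110*g^3 + 90*sqrt(2)*g^2 + 770*g^2 - 360*g + 630*sqrt(2)*g - 2520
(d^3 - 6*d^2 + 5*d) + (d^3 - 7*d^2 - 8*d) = 2*d^3 - 13*d^2 - 3*d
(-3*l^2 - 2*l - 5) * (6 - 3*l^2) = 9*l^4 + 6*l^3 - 3*l^2 - 12*l - 30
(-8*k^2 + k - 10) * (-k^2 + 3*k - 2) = 8*k^4 - 25*k^3 + 29*k^2 - 32*k + 20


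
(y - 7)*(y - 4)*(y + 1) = y^3 - 10*y^2 + 17*y + 28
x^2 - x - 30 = (x - 6)*(x + 5)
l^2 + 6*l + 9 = (l + 3)^2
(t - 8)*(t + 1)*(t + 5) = t^3 - 2*t^2 - 43*t - 40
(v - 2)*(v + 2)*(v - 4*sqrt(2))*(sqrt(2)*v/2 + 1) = sqrt(2)*v^4/2 - 3*v^3 - 6*sqrt(2)*v^2 + 12*v + 16*sqrt(2)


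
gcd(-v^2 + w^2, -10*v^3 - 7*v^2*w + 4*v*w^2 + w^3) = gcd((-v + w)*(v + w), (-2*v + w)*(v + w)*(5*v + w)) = v + w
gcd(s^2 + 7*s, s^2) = s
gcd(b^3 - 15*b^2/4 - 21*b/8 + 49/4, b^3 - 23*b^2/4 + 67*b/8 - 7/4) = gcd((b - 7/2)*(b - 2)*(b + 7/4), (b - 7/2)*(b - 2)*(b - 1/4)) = b^2 - 11*b/2 + 7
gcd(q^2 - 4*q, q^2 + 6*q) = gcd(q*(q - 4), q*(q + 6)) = q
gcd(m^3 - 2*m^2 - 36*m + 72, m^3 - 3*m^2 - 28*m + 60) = m^2 - 8*m + 12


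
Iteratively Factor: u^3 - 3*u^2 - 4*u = (u)*(u^2 - 3*u - 4) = u*(u - 4)*(u + 1)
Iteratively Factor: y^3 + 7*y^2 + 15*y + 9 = (y + 3)*(y^2 + 4*y + 3) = (y + 1)*(y + 3)*(y + 3)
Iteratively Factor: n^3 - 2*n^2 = (n)*(n^2 - 2*n) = n*(n - 2)*(n)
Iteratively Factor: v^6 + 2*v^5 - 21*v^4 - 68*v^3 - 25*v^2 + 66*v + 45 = (v + 1)*(v^5 + v^4 - 22*v^3 - 46*v^2 + 21*v + 45) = (v + 1)*(v + 3)*(v^4 - 2*v^3 - 16*v^2 + 2*v + 15) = (v - 1)*(v + 1)*(v + 3)*(v^3 - v^2 - 17*v - 15) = (v - 1)*(v + 1)^2*(v + 3)*(v^2 - 2*v - 15) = (v - 1)*(v + 1)^2*(v + 3)^2*(v - 5)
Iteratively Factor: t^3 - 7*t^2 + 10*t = (t - 5)*(t^2 - 2*t) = (t - 5)*(t - 2)*(t)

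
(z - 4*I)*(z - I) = z^2 - 5*I*z - 4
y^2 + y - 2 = (y - 1)*(y + 2)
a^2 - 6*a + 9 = (a - 3)^2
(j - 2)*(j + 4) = j^2 + 2*j - 8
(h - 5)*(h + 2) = h^2 - 3*h - 10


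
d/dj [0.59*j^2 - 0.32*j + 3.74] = 1.18*j - 0.32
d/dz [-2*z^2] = -4*z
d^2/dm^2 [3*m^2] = 6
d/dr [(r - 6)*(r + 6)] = 2*r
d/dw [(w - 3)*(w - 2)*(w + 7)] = 3*w^2 + 4*w - 29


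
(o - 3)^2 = o^2 - 6*o + 9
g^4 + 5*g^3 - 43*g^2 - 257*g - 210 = (g - 7)*(g + 1)*(g + 5)*(g + 6)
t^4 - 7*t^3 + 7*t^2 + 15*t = t*(t - 5)*(t - 3)*(t + 1)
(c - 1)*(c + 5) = c^2 + 4*c - 5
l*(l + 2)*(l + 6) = l^3 + 8*l^2 + 12*l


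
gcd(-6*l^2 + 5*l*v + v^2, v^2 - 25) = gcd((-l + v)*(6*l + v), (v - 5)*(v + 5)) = 1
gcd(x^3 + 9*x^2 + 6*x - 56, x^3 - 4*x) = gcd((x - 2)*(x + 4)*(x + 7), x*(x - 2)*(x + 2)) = x - 2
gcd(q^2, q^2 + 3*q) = q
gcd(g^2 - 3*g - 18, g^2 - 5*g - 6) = g - 6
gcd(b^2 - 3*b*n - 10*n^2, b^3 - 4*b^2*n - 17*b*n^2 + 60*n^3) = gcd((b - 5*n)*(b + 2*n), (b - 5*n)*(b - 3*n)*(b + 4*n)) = b - 5*n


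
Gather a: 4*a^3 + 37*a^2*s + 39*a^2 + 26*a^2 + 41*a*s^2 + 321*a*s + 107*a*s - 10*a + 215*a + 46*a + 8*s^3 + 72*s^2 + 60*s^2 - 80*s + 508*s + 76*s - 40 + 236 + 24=4*a^3 + a^2*(37*s + 65) + a*(41*s^2 + 428*s + 251) + 8*s^3 + 132*s^2 + 504*s + 220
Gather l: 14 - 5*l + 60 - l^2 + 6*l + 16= -l^2 + l + 90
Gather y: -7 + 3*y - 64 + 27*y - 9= 30*y - 80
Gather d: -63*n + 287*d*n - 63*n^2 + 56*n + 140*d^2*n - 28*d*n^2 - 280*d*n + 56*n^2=140*d^2*n + d*(-28*n^2 + 7*n) - 7*n^2 - 7*n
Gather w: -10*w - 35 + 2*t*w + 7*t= 7*t + w*(2*t - 10) - 35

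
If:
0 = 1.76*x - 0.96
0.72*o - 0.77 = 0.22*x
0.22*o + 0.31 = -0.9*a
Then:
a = -0.65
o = 1.24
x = 0.55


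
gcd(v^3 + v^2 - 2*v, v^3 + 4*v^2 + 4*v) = v^2 + 2*v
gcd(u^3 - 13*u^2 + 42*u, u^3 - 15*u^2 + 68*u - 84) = u^2 - 13*u + 42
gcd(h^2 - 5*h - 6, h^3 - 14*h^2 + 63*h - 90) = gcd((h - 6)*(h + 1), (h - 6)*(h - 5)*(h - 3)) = h - 6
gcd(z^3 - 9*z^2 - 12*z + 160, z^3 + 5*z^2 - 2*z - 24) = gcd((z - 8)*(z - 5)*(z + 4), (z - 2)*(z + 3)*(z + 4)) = z + 4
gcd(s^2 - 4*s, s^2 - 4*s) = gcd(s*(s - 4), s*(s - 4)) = s^2 - 4*s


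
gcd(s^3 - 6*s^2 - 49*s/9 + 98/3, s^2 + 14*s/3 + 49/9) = s + 7/3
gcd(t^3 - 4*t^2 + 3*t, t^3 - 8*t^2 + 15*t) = t^2 - 3*t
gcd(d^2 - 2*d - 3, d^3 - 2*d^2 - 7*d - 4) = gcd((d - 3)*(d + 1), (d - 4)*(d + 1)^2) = d + 1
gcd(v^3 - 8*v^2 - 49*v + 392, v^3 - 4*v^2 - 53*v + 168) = v^2 - v - 56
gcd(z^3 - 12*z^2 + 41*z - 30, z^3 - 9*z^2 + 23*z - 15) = z^2 - 6*z + 5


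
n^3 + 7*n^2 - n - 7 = (n - 1)*(n + 1)*(n + 7)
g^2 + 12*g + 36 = (g + 6)^2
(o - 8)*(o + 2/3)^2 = o^3 - 20*o^2/3 - 92*o/9 - 32/9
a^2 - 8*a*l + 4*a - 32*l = (a + 4)*(a - 8*l)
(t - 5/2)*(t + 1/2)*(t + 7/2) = t^3 + 3*t^2/2 - 33*t/4 - 35/8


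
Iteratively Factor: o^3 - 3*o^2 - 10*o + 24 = (o - 4)*(o^2 + o - 6) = (o - 4)*(o - 2)*(o + 3)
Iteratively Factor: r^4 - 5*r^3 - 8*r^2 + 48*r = (r)*(r^3 - 5*r^2 - 8*r + 48) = r*(r - 4)*(r^2 - r - 12) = r*(r - 4)^2*(r + 3)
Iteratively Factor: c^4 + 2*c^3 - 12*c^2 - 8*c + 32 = (c + 4)*(c^3 - 2*c^2 - 4*c + 8) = (c + 2)*(c + 4)*(c^2 - 4*c + 4) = (c - 2)*(c + 2)*(c + 4)*(c - 2)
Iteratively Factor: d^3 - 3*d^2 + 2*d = (d - 1)*(d^2 - 2*d) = (d - 2)*(d - 1)*(d)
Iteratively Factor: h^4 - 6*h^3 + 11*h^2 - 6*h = (h - 2)*(h^3 - 4*h^2 + 3*h) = (h - 3)*(h - 2)*(h^2 - h) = h*(h - 3)*(h - 2)*(h - 1)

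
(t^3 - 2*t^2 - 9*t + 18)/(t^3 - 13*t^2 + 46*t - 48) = (t + 3)/(t - 8)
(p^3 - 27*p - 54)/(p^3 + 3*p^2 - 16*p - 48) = (p^2 - 3*p - 18)/(p^2 - 16)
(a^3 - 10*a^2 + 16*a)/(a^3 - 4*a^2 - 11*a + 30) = a*(a - 8)/(a^2 - 2*a - 15)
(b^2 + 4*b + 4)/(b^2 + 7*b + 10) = (b + 2)/(b + 5)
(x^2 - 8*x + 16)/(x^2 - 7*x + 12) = (x - 4)/(x - 3)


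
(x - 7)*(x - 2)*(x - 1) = x^3 - 10*x^2 + 23*x - 14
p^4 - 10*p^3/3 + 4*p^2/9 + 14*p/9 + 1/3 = (p - 3)*(p - 1)*(p + 1/3)^2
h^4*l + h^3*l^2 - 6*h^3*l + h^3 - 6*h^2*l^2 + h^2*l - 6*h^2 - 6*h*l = h*(h - 6)*(h + l)*(h*l + 1)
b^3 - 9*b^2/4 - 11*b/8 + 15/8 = (b - 5/2)*(b - 3/4)*(b + 1)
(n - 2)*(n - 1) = n^2 - 3*n + 2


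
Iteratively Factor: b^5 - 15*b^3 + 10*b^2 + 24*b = (b + 1)*(b^4 - b^3 - 14*b^2 + 24*b) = (b - 2)*(b + 1)*(b^3 + b^2 - 12*b) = (b - 2)*(b + 1)*(b + 4)*(b^2 - 3*b) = (b - 3)*(b - 2)*(b + 1)*(b + 4)*(b)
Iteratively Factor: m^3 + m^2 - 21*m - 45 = (m + 3)*(m^2 - 2*m - 15) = (m + 3)^2*(m - 5)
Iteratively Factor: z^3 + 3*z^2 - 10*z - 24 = (z - 3)*(z^2 + 6*z + 8) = (z - 3)*(z + 2)*(z + 4)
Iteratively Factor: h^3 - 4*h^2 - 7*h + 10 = (h - 5)*(h^2 + h - 2) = (h - 5)*(h + 2)*(h - 1)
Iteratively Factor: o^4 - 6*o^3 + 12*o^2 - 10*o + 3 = (o - 1)*(o^3 - 5*o^2 + 7*o - 3) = (o - 1)^2*(o^2 - 4*o + 3) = (o - 3)*(o - 1)^2*(o - 1)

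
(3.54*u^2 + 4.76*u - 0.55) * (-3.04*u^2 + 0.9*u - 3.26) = -10.7616*u^4 - 11.2844*u^3 - 5.5844*u^2 - 16.0126*u + 1.793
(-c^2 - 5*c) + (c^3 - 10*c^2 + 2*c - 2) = c^3 - 11*c^2 - 3*c - 2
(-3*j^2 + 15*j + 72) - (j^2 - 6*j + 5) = -4*j^2 + 21*j + 67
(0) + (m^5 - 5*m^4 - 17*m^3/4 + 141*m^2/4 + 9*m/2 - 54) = m^5 - 5*m^4 - 17*m^3/4 + 141*m^2/4 + 9*m/2 - 54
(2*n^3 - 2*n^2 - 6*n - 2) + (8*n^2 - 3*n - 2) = 2*n^3 + 6*n^2 - 9*n - 4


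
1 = 1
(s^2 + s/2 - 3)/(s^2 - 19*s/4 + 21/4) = 2*(2*s^2 + s - 6)/(4*s^2 - 19*s + 21)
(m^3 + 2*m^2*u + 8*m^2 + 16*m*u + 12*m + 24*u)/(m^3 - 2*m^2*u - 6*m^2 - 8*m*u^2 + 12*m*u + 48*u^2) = (-m^2 - 8*m - 12)/(-m^2 + 4*m*u + 6*m - 24*u)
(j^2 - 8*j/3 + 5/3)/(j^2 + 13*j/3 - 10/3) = (3*j^2 - 8*j + 5)/(3*j^2 + 13*j - 10)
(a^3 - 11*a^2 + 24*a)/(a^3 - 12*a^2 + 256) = a*(a - 3)/(a^2 - 4*a - 32)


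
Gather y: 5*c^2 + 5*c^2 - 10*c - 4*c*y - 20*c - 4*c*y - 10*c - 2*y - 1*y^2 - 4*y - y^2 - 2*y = 10*c^2 - 40*c - 2*y^2 + y*(-8*c - 8)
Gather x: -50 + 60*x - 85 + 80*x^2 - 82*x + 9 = 80*x^2 - 22*x - 126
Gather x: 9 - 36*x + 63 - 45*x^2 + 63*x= -45*x^2 + 27*x + 72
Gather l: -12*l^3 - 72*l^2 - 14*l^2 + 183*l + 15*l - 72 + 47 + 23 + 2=-12*l^3 - 86*l^2 + 198*l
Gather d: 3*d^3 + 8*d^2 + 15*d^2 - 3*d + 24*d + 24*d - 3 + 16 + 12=3*d^3 + 23*d^2 + 45*d + 25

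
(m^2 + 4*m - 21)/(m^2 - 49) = (m - 3)/(m - 7)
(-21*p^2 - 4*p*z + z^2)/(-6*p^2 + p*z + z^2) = (-7*p + z)/(-2*p + z)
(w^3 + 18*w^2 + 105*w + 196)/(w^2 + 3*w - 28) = (w^2 + 11*w + 28)/(w - 4)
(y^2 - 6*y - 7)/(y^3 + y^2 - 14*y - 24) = (y^2 - 6*y - 7)/(y^3 + y^2 - 14*y - 24)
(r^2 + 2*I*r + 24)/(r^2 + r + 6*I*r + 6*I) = (r - 4*I)/(r + 1)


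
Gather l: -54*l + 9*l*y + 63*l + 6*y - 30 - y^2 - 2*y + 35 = l*(9*y + 9) - y^2 + 4*y + 5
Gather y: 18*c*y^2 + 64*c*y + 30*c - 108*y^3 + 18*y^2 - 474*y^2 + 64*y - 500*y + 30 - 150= 30*c - 108*y^3 + y^2*(18*c - 456) + y*(64*c - 436) - 120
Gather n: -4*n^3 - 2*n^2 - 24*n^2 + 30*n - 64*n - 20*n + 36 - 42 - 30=-4*n^3 - 26*n^2 - 54*n - 36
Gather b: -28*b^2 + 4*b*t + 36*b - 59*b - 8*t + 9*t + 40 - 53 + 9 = -28*b^2 + b*(4*t - 23) + t - 4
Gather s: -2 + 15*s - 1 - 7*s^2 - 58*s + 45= -7*s^2 - 43*s + 42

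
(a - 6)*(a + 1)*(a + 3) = a^3 - 2*a^2 - 21*a - 18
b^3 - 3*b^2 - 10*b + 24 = (b - 4)*(b - 2)*(b + 3)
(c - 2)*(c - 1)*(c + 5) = c^3 + 2*c^2 - 13*c + 10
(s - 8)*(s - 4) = s^2 - 12*s + 32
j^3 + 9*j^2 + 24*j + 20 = (j + 2)^2*(j + 5)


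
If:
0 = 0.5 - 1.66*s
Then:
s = 0.30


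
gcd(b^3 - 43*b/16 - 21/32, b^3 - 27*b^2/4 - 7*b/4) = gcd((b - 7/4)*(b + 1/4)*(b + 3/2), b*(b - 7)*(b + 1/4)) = b + 1/4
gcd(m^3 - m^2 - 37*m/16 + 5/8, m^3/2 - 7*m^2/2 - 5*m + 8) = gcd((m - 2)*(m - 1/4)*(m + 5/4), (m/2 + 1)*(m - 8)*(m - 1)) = 1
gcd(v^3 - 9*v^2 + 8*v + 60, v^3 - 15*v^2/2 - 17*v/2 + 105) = v^2 - 11*v + 30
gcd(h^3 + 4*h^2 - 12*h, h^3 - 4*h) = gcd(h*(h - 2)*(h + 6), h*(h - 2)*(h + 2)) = h^2 - 2*h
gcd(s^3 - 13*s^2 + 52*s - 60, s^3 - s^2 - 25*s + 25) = s - 5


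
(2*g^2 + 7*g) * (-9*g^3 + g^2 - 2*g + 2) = -18*g^5 - 61*g^4 + 3*g^3 - 10*g^2 + 14*g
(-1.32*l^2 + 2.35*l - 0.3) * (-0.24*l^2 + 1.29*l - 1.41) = 0.3168*l^4 - 2.2668*l^3 + 4.9647*l^2 - 3.7005*l + 0.423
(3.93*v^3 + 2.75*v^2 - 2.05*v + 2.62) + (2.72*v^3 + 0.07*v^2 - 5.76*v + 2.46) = 6.65*v^3 + 2.82*v^2 - 7.81*v + 5.08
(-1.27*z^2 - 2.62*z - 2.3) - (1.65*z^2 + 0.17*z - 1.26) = -2.92*z^2 - 2.79*z - 1.04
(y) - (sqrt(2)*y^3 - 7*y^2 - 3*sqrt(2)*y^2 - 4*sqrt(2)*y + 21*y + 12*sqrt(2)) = -sqrt(2)*y^3 + 3*sqrt(2)*y^2 + 7*y^2 - 20*y + 4*sqrt(2)*y - 12*sqrt(2)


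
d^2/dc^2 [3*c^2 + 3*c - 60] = 6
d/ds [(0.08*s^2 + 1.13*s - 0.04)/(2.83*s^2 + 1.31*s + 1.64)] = (-3.0931*s^2 + 0.4888*s + 1.9056)/(8.0089*s^4 + 7.4146*s^3 + 10.9985*s^2 + 4.2968*s + 2.6896)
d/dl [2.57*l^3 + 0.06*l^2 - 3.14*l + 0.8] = 7.71*l^2 + 0.12*l - 3.14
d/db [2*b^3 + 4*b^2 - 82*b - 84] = 6*b^2 + 8*b - 82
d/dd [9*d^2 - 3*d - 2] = 18*d - 3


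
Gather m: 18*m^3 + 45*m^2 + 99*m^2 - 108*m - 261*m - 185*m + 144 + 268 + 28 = 18*m^3 + 144*m^2 - 554*m + 440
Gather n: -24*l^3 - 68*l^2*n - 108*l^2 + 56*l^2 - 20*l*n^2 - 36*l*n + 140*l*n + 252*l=-24*l^3 - 52*l^2 - 20*l*n^2 + 252*l + n*(-68*l^2 + 104*l)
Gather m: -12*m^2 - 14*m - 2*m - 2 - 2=-12*m^2 - 16*m - 4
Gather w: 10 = 10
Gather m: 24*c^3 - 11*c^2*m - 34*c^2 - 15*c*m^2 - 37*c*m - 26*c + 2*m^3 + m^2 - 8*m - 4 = 24*c^3 - 34*c^2 - 26*c + 2*m^3 + m^2*(1 - 15*c) + m*(-11*c^2 - 37*c - 8) - 4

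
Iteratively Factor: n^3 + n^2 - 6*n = (n)*(n^2 + n - 6) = n*(n - 2)*(n + 3)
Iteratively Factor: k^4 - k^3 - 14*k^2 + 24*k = (k - 3)*(k^3 + 2*k^2 - 8*k) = k*(k - 3)*(k^2 + 2*k - 8) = k*(k - 3)*(k + 4)*(k - 2)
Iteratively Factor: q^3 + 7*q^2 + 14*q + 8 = (q + 2)*(q^2 + 5*q + 4) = (q + 2)*(q + 4)*(q + 1)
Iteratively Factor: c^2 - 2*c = (c - 2)*(c)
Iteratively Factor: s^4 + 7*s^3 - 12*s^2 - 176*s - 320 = (s + 4)*(s^3 + 3*s^2 - 24*s - 80) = (s + 4)^2*(s^2 - s - 20) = (s + 4)^3*(s - 5)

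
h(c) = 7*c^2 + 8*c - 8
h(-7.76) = 351.44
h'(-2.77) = -30.78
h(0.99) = 6.78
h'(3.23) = 53.22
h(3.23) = 90.87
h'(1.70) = 31.80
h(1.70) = 25.83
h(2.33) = 48.64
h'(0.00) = 8.00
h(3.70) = 117.43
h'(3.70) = 59.80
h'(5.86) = 90.04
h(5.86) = 279.26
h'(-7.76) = -100.64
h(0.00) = -8.00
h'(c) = 14*c + 8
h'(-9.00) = -118.00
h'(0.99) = 21.86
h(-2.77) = 23.55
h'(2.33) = 40.62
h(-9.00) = 487.00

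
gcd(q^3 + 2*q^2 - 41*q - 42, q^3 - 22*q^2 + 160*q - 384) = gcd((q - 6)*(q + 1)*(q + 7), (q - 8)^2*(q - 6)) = q - 6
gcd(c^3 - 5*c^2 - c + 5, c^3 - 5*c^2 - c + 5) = c^3 - 5*c^2 - c + 5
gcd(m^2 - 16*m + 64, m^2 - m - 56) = m - 8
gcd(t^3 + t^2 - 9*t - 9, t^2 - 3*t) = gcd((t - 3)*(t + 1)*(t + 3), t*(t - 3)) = t - 3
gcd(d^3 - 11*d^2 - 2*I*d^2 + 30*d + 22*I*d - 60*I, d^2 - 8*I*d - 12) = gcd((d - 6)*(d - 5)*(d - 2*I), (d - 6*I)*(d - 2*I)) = d - 2*I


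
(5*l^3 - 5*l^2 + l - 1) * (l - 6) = 5*l^4 - 35*l^3 + 31*l^2 - 7*l + 6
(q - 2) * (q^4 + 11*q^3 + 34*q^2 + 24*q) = q^5 + 9*q^4 + 12*q^3 - 44*q^2 - 48*q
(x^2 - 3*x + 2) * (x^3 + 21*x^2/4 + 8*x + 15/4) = x^5 + 9*x^4/4 - 23*x^3/4 - 39*x^2/4 + 19*x/4 + 15/2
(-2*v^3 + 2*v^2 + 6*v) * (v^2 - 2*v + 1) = -2*v^5 + 6*v^4 - 10*v^2 + 6*v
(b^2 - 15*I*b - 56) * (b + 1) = b^3 + b^2 - 15*I*b^2 - 56*b - 15*I*b - 56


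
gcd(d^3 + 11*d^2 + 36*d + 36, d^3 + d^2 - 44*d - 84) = d^2 + 8*d + 12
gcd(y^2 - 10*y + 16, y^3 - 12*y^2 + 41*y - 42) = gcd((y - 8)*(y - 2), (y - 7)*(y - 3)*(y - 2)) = y - 2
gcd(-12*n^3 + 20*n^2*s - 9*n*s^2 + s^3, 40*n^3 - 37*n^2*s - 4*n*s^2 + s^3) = -n + s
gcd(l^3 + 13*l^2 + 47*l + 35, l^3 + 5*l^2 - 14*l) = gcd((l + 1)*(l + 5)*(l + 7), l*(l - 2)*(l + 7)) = l + 7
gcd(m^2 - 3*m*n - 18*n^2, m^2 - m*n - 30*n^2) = m - 6*n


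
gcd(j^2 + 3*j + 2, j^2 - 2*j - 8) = j + 2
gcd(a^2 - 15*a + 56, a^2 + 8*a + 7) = 1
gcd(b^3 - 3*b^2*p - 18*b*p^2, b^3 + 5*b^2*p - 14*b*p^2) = b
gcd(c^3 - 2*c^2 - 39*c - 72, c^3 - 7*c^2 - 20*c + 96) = c - 8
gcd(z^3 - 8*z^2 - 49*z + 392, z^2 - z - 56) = z^2 - z - 56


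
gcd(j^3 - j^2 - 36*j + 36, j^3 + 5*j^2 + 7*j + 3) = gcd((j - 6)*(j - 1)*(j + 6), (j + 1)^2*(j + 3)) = 1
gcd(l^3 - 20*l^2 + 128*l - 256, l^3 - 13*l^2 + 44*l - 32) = l^2 - 12*l + 32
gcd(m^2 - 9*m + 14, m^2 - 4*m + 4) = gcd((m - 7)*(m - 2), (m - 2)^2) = m - 2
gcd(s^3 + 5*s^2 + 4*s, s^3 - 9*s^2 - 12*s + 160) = s + 4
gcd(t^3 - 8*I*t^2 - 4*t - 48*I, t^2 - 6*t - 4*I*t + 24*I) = t - 4*I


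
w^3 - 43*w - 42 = (w - 7)*(w + 1)*(w + 6)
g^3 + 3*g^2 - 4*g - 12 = (g - 2)*(g + 2)*(g + 3)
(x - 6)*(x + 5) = x^2 - x - 30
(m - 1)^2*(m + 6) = m^3 + 4*m^2 - 11*m + 6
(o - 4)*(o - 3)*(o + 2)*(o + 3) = o^4 - 2*o^3 - 17*o^2 + 18*o + 72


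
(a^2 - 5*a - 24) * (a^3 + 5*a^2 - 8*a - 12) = a^5 - 57*a^3 - 92*a^2 + 252*a + 288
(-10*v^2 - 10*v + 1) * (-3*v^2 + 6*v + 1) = 30*v^4 - 30*v^3 - 73*v^2 - 4*v + 1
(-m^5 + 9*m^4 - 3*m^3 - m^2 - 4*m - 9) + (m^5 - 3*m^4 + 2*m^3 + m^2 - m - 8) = 6*m^4 - m^3 - 5*m - 17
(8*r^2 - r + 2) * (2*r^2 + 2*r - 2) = 16*r^4 + 14*r^3 - 14*r^2 + 6*r - 4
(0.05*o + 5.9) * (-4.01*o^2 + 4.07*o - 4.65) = -0.2005*o^3 - 23.4555*o^2 + 23.7805*o - 27.435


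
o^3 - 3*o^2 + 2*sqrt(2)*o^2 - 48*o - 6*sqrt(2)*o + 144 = (o - 3)*(o - 4*sqrt(2))*(o + 6*sqrt(2))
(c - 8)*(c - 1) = c^2 - 9*c + 8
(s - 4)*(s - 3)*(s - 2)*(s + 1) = s^4 - 8*s^3 + 17*s^2 + 2*s - 24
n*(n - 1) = n^2 - n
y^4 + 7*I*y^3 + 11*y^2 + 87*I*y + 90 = (y - 3*I)*(y - I)*(y + 5*I)*(y + 6*I)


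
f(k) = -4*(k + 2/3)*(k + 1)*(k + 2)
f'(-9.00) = -724.00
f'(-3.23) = -46.45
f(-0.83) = 0.13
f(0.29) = -11.30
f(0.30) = -11.56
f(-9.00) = 1866.67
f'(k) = -4*(k + 2/3)*(k + 1) - 4*(k + 2/3)*(k + 2) - 4*(k + 1)*(k + 2)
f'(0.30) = -25.88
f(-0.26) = -2.09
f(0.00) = -5.33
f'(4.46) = -385.53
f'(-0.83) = 0.08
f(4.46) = -723.30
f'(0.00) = -16.00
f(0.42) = -14.94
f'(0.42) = -30.44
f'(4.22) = -353.49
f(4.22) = -634.65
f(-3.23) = 28.12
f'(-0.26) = -9.18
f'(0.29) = -25.52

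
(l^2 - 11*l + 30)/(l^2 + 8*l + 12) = (l^2 - 11*l + 30)/(l^2 + 8*l + 12)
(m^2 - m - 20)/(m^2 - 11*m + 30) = (m + 4)/(m - 6)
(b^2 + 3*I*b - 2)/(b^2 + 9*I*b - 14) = (b + I)/(b + 7*I)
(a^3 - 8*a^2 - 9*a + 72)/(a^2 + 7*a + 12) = (a^2 - 11*a + 24)/(a + 4)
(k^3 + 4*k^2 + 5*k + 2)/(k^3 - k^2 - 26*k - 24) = (k^2 + 3*k + 2)/(k^2 - 2*k - 24)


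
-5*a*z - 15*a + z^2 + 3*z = (-5*a + z)*(z + 3)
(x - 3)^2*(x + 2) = x^3 - 4*x^2 - 3*x + 18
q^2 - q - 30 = (q - 6)*(q + 5)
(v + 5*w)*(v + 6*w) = v^2 + 11*v*w + 30*w^2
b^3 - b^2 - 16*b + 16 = (b - 4)*(b - 1)*(b + 4)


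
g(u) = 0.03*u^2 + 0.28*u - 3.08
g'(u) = 0.06*u + 0.28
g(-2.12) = -3.54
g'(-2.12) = 0.15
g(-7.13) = -3.55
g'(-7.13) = -0.15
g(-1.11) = -3.35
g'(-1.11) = 0.21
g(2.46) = -2.21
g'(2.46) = 0.43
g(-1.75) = -3.48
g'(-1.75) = 0.18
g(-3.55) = -3.70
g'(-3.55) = 0.07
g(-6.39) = -3.64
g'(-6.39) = -0.10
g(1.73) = -2.51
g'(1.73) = 0.38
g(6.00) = -0.32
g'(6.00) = 0.64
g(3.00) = -1.97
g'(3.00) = 0.46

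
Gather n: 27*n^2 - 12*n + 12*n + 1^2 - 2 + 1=27*n^2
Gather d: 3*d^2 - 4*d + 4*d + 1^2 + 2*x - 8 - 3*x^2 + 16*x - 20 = 3*d^2 - 3*x^2 + 18*x - 27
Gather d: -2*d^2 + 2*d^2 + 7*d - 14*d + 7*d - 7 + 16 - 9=0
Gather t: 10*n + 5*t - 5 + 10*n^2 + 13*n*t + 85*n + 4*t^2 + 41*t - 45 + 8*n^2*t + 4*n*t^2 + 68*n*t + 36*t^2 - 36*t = 10*n^2 + 95*n + t^2*(4*n + 40) + t*(8*n^2 + 81*n + 10) - 50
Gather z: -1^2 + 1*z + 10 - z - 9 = 0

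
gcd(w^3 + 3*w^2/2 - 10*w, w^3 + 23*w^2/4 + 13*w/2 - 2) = w + 4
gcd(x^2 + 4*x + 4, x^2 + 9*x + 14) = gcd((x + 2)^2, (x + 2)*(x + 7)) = x + 2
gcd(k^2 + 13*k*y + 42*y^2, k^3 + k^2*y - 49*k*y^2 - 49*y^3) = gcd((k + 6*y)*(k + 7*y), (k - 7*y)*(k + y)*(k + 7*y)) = k + 7*y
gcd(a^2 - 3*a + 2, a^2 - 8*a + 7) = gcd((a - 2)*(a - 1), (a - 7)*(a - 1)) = a - 1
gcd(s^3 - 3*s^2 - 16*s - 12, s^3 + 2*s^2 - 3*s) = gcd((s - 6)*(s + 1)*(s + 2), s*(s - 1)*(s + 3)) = 1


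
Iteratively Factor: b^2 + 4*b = (b + 4)*(b)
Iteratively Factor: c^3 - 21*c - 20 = (c + 1)*(c^2 - c - 20) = (c + 1)*(c + 4)*(c - 5)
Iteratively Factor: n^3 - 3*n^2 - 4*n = (n)*(n^2 - 3*n - 4) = n*(n - 4)*(n + 1)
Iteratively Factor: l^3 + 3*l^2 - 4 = (l + 2)*(l^2 + l - 2) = (l - 1)*(l + 2)*(l + 2)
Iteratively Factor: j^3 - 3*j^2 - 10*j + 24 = (j + 3)*(j^2 - 6*j + 8) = (j - 4)*(j + 3)*(j - 2)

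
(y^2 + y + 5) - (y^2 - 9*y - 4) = 10*y + 9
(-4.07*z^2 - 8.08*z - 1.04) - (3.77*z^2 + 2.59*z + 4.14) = -7.84*z^2 - 10.67*z - 5.18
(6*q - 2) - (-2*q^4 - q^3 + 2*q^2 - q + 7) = 2*q^4 + q^3 - 2*q^2 + 7*q - 9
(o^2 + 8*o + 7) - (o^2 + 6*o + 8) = 2*o - 1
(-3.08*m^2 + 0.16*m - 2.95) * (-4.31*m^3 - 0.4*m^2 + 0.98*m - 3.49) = 13.2748*m^5 + 0.5424*m^4 + 9.6321*m^3 + 12.086*m^2 - 3.4494*m + 10.2955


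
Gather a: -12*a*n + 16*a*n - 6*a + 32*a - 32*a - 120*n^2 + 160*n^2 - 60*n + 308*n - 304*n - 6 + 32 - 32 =a*(4*n - 6) + 40*n^2 - 56*n - 6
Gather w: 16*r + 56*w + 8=16*r + 56*w + 8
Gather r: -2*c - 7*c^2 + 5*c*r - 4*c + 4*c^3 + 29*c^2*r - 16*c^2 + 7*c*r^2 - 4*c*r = 4*c^3 - 23*c^2 + 7*c*r^2 - 6*c + r*(29*c^2 + c)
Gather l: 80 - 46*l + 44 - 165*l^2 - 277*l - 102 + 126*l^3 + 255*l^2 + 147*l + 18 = 126*l^3 + 90*l^2 - 176*l + 40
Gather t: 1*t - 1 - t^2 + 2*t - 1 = -t^2 + 3*t - 2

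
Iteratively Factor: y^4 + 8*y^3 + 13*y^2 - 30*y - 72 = (y + 3)*(y^3 + 5*y^2 - 2*y - 24) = (y + 3)^2*(y^2 + 2*y - 8) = (y - 2)*(y + 3)^2*(y + 4)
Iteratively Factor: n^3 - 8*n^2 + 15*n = (n - 3)*(n^2 - 5*n) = n*(n - 3)*(n - 5)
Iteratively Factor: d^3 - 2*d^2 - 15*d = (d + 3)*(d^2 - 5*d) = d*(d + 3)*(d - 5)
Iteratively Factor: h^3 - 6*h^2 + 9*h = (h)*(h^2 - 6*h + 9) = h*(h - 3)*(h - 3)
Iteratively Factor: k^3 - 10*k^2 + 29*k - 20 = (k - 1)*(k^2 - 9*k + 20) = (k - 4)*(k - 1)*(k - 5)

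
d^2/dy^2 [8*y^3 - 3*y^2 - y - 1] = 48*y - 6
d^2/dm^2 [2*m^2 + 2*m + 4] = 4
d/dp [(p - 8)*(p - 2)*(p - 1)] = 3*p^2 - 22*p + 26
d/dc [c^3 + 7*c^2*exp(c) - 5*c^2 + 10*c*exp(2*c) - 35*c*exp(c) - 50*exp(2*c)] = 7*c^2*exp(c) + 3*c^2 + 20*c*exp(2*c) - 21*c*exp(c) - 10*c - 90*exp(2*c) - 35*exp(c)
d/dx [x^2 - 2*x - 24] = 2*x - 2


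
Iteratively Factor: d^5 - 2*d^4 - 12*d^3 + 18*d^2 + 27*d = (d - 3)*(d^4 + d^3 - 9*d^2 - 9*d) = (d - 3)^2*(d^3 + 4*d^2 + 3*d) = (d - 3)^2*(d + 1)*(d^2 + 3*d) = d*(d - 3)^2*(d + 1)*(d + 3)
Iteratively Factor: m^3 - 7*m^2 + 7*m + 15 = (m + 1)*(m^2 - 8*m + 15) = (m - 3)*(m + 1)*(m - 5)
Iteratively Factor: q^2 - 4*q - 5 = (q + 1)*(q - 5)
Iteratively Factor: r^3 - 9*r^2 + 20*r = (r - 5)*(r^2 - 4*r) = r*(r - 5)*(r - 4)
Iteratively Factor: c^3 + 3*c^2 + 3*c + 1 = (c + 1)*(c^2 + 2*c + 1) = (c + 1)^2*(c + 1)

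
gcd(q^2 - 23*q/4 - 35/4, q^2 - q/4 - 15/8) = q + 5/4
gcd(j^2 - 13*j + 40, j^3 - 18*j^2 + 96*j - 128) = j - 8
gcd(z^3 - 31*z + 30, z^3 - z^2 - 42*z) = z + 6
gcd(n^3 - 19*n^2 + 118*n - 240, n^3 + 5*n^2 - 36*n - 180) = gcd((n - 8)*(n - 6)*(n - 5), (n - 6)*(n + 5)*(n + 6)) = n - 6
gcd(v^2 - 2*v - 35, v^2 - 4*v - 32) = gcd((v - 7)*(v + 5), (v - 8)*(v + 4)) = 1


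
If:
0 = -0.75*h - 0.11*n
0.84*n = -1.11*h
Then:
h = 0.00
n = 0.00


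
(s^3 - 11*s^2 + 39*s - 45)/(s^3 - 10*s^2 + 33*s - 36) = (s - 5)/(s - 4)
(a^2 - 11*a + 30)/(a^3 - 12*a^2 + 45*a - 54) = (a - 5)/(a^2 - 6*a + 9)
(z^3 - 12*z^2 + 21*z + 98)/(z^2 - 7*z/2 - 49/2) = 2*(z^2 - 5*z - 14)/(2*z + 7)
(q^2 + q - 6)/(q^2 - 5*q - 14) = (-q^2 - q + 6)/(-q^2 + 5*q + 14)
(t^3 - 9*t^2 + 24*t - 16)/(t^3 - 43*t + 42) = (t^2 - 8*t + 16)/(t^2 + t - 42)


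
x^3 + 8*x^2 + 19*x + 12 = (x + 1)*(x + 3)*(x + 4)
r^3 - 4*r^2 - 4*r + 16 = (r - 4)*(r - 2)*(r + 2)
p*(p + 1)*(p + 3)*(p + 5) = p^4 + 9*p^3 + 23*p^2 + 15*p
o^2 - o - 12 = (o - 4)*(o + 3)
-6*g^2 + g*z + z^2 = (-2*g + z)*(3*g + z)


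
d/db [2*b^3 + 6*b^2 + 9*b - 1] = 6*b^2 + 12*b + 9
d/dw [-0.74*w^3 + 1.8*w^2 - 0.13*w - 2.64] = -2.22*w^2 + 3.6*w - 0.13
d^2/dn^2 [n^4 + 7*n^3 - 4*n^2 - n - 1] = 12*n^2 + 42*n - 8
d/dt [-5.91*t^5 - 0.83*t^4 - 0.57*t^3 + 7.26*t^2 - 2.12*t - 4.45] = -29.55*t^4 - 3.32*t^3 - 1.71*t^2 + 14.52*t - 2.12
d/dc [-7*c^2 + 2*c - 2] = 2 - 14*c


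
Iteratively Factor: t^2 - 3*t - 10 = (t - 5)*(t + 2)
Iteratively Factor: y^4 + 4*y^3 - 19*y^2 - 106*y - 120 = (y + 4)*(y^3 - 19*y - 30) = (y + 2)*(y + 4)*(y^2 - 2*y - 15) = (y - 5)*(y + 2)*(y + 4)*(y + 3)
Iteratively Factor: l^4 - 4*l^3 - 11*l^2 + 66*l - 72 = (l - 3)*(l^3 - l^2 - 14*l + 24) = (l - 3)*(l - 2)*(l^2 + l - 12) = (l - 3)*(l - 2)*(l + 4)*(l - 3)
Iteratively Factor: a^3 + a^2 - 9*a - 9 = (a + 1)*(a^2 - 9) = (a + 1)*(a + 3)*(a - 3)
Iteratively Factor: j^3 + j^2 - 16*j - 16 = (j - 4)*(j^2 + 5*j + 4) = (j - 4)*(j + 1)*(j + 4)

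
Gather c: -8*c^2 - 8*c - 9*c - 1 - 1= -8*c^2 - 17*c - 2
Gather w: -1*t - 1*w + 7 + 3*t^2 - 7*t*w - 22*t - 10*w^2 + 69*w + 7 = 3*t^2 - 23*t - 10*w^2 + w*(68 - 7*t) + 14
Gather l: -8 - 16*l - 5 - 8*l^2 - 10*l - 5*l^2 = -13*l^2 - 26*l - 13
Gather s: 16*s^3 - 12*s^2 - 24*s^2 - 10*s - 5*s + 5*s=16*s^3 - 36*s^2 - 10*s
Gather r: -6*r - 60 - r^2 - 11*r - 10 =-r^2 - 17*r - 70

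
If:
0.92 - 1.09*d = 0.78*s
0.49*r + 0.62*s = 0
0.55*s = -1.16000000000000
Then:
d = 2.35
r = 2.67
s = -2.11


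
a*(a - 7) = a^2 - 7*a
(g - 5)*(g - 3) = g^2 - 8*g + 15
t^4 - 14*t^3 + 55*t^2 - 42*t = t*(t - 7)*(t - 6)*(t - 1)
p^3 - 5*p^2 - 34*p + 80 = (p - 8)*(p - 2)*(p + 5)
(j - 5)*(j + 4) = j^2 - j - 20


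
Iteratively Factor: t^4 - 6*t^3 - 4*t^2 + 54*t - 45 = (t + 3)*(t^3 - 9*t^2 + 23*t - 15) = (t - 3)*(t + 3)*(t^2 - 6*t + 5) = (t - 5)*(t - 3)*(t + 3)*(t - 1)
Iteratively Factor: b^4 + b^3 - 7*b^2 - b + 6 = (b - 1)*(b^3 + 2*b^2 - 5*b - 6) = (b - 1)*(b + 1)*(b^2 + b - 6) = (b - 1)*(b + 1)*(b + 3)*(b - 2)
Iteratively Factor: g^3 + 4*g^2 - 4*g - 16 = (g - 2)*(g^2 + 6*g + 8) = (g - 2)*(g + 2)*(g + 4)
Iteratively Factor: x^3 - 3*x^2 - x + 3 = (x + 1)*(x^2 - 4*x + 3) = (x - 3)*(x + 1)*(x - 1)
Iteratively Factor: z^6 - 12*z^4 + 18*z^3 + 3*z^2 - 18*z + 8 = (z - 1)*(z^5 + z^4 - 11*z^3 + 7*z^2 + 10*z - 8) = (z - 1)*(z + 1)*(z^4 - 11*z^2 + 18*z - 8) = (z - 1)*(z + 1)*(z + 4)*(z^3 - 4*z^2 + 5*z - 2) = (z - 1)^2*(z + 1)*(z + 4)*(z^2 - 3*z + 2) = (z - 1)^3*(z + 1)*(z + 4)*(z - 2)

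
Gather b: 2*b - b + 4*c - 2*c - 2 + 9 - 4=b + 2*c + 3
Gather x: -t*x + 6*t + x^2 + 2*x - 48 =6*t + x^2 + x*(2 - t) - 48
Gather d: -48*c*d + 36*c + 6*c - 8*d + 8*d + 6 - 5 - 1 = -48*c*d + 42*c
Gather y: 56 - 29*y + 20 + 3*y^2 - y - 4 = 3*y^2 - 30*y + 72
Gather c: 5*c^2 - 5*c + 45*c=5*c^2 + 40*c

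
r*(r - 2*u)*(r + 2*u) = r^3 - 4*r*u^2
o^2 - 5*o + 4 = (o - 4)*(o - 1)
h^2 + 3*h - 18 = (h - 3)*(h + 6)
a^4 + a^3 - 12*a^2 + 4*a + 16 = (a - 2)^2*(a + 1)*(a + 4)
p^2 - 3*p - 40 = (p - 8)*(p + 5)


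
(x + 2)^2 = x^2 + 4*x + 4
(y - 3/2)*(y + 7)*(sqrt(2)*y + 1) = sqrt(2)*y^3 + y^2 + 11*sqrt(2)*y^2/2 - 21*sqrt(2)*y/2 + 11*y/2 - 21/2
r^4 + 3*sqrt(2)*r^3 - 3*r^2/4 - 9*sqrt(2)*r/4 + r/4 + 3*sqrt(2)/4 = (r - 1/2)^2*(r + 1)*(r + 3*sqrt(2))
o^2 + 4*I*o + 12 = (o - 2*I)*(o + 6*I)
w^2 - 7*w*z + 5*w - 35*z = (w + 5)*(w - 7*z)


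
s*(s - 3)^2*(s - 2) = s^4 - 8*s^3 + 21*s^2 - 18*s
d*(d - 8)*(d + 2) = d^3 - 6*d^2 - 16*d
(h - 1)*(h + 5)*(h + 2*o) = h^3 + 2*h^2*o + 4*h^2 + 8*h*o - 5*h - 10*o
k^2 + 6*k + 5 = (k + 1)*(k + 5)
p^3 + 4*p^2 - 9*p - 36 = (p - 3)*(p + 3)*(p + 4)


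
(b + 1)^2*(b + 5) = b^3 + 7*b^2 + 11*b + 5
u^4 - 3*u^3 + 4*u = u*(u - 2)^2*(u + 1)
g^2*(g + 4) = g^3 + 4*g^2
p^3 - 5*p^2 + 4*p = p*(p - 4)*(p - 1)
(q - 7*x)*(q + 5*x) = q^2 - 2*q*x - 35*x^2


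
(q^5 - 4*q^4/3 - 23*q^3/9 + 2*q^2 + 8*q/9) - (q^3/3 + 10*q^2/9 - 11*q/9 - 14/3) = q^5 - 4*q^4/3 - 26*q^3/9 + 8*q^2/9 + 19*q/9 + 14/3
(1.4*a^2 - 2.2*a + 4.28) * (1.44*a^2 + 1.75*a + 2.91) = 2.016*a^4 - 0.718*a^3 + 6.3872*a^2 + 1.088*a + 12.4548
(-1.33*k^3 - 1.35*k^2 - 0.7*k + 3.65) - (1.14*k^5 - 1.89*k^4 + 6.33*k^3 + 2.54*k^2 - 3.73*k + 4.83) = -1.14*k^5 + 1.89*k^4 - 7.66*k^3 - 3.89*k^2 + 3.03*k - 1.18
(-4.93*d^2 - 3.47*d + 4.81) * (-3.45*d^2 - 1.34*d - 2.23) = 17.0085*d^4 + 18.5777*d^3 - 0.950799999999999*d^2 + 1.2927*d - 10.7263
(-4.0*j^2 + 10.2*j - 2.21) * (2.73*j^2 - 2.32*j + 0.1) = -10.92*j^4 + 37.126*j^3 - 30.0973*j^2 + 6.1472*j - 0.221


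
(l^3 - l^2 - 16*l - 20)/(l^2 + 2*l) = l - 3 - 10/l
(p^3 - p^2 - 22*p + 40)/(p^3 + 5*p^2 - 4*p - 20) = (p - 4)/(p + 2)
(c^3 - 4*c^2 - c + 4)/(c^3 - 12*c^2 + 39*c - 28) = (c + 1)/(c - 7)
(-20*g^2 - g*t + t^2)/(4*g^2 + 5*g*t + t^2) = (-5*g + t)/(g + t)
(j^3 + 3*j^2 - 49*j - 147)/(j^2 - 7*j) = j + 10 + 21/j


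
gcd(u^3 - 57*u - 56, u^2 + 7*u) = u + 7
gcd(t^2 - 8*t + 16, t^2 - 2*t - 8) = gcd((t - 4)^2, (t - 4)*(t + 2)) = t - 4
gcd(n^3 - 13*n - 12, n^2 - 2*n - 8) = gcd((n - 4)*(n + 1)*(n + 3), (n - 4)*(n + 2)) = n - 4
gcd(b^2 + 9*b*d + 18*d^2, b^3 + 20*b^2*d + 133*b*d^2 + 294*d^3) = b + 6*d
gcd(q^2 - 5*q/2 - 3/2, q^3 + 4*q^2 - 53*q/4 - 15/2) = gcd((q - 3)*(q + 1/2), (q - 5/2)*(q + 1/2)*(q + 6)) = q + 1/2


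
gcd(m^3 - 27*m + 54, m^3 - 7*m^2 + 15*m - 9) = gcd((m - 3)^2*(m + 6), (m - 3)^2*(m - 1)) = m^2 - 6*m + 9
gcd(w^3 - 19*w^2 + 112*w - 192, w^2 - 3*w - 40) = w - 8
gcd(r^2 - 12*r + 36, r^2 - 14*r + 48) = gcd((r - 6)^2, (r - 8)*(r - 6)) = r - 6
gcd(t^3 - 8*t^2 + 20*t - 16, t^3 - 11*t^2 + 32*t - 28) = t^2 - 4*t + 4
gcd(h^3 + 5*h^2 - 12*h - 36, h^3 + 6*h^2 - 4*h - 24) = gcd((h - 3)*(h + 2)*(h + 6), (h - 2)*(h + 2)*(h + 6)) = h^2 + 8*h + 12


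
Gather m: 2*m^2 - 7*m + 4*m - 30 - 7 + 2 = 2*m^2 - 3*m - 35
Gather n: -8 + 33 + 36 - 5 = 56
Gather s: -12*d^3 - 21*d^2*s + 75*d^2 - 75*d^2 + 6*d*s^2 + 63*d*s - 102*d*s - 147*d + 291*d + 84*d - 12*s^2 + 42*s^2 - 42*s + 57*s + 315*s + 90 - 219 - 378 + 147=-12*d^3 + 228*d + s^2*(6*d + 30) + s*(-21*d^2 - 39*d + 330) - 360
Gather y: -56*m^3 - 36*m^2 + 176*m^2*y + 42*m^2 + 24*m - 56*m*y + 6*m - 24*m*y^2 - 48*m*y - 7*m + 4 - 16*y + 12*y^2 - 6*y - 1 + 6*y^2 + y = -56*m^3 + 6*m^2 + 23*m + y^2*(18 - 24*m) + y*(176*m^2 - 104*m - 21) + 3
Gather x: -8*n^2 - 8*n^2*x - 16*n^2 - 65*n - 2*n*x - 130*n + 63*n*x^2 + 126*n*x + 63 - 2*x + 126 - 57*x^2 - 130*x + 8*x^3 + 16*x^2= -24*n^2 - 195*n + 8*x^3 + x^2*(63*n - 41) + x*(-8*n^2 + 124*n - 132) + 189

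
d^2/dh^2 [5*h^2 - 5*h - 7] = 10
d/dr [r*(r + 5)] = 2*r + 5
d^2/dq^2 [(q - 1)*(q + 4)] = 2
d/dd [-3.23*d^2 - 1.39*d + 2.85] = -6.46*d - 1.39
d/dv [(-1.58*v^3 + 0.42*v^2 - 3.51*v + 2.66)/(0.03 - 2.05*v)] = (6.478*v^3 - 1.0032*v^2 + 0.0251999999999999*v + 5.3477)/(4.2025*v^2 - 0.123*v + 0.0009)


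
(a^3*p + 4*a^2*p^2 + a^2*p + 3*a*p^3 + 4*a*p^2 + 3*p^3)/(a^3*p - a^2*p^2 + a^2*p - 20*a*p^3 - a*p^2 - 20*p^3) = (-a^2 - 4*a*p - 3*p^2)/(-a^2 + a*p + 20*p^2)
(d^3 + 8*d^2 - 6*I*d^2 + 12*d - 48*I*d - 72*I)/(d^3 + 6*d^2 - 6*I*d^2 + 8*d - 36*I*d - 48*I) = (d + 6)/(d + 4)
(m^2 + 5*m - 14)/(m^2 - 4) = (m + 7)/(m + 2)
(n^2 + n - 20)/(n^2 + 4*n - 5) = (n - 4)/(n - 1)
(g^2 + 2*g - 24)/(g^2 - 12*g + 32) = (g + 6)/(g - 8)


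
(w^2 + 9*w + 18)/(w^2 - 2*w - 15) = (w + 6)/(w - 5)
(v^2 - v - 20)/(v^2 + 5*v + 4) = (v - 5)/(v + 1)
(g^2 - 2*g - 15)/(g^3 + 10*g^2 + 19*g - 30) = (g^2 - 2*g - 15)/(g^3 + 10*g^2 + 19*g - 30)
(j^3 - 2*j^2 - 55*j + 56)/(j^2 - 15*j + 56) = (j^2 + 6*j - 7)/(j - 7)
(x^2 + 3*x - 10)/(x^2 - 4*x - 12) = (-x^2 - 3*x + 10)/(-x^2 + 4*x + 12)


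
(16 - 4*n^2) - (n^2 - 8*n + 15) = -5*n^2 + 8*n + 1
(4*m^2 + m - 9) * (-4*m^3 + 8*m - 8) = -16*m^5 - 4*m^4 + 68*m^3 - 24*m^2 - 80*m + 72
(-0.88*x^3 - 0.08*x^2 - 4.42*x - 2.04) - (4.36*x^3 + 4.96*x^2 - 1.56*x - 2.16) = -5.24*x^3 - 5.04*x^2 - 2.86*x + 0.12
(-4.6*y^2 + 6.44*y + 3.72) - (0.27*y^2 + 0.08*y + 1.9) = -4.87*y^2 + 6.36*y + 1.82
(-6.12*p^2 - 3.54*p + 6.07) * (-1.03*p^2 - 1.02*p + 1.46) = 6.3036*p^4 + 9.8886*p^3 - 11.5765*p^2 - 11.3598*p + 8.8622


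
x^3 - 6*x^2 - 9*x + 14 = (x - 7)*(x - 1)*(x + 2)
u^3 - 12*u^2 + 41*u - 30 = (u - 6)*(u - 5)*(u - 1)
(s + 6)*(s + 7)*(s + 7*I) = s^3 + 13*s^2 + 7*I*s^2 + 42*s + 91*I*s + 294*I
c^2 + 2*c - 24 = (c - 4)*(c + 6)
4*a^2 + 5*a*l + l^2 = (a + l)*(4*a + l)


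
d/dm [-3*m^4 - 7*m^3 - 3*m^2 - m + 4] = -12*m^3 - 21*m^2 - 6*m - 1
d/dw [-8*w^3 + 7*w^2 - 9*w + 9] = -24*w^2 + 14*w - 9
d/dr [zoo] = 0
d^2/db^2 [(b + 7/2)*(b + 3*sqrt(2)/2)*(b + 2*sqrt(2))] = 6*b + 7 + 7*sqrt(2)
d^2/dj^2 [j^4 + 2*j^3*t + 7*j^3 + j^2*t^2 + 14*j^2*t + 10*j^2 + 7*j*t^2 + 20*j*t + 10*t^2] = 12*j^2 + 12*j*t + 42*j + 2*t^2 + 28*t + 20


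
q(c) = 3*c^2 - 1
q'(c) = 6*c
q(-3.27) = 31.08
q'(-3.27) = -19.62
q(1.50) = 5.75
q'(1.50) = 9.00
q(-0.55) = -0.09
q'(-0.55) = -3.30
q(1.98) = 10.76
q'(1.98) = 11.88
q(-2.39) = 16.14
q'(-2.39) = -14.34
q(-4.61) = 62.76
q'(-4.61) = -27.66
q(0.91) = 1.48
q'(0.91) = 5.46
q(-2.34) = 15.43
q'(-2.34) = -14.04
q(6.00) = 107.00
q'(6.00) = 36.00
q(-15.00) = 674.00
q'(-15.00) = -90.00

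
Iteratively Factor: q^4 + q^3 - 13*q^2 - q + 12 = (q - 1)*(q^3 + 2*q^2 - 11*q - 12) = (q - 1)*(q + 4)*(q^2 - 2*q - 3) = (q - 3)*(q - 1)*(q + 4)*(q + 1)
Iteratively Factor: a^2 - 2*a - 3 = (a - 3)*(a + 1)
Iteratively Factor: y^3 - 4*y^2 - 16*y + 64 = (y - 4)*(y^2 - 16) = (y - 4)*(y + 4)*(y - 4)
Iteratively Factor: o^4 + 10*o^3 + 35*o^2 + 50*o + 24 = (o + 3)*(o^3 + 7*o^2 + 14*o + 8) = (o + 1)*(o + 3)*(o^2 + 6*o + 8) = (o + 1)*(o + 3)*(o + 4)*(o + 2)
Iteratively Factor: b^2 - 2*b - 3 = (b + 1)*(b - 3)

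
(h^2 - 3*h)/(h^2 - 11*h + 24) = h/(h - 8)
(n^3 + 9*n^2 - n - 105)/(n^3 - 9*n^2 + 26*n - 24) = (n^2 + 12*n + 35)/(n^2 - 6*n + 8)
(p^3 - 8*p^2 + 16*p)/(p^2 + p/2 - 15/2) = 2*p*(p^2 - 8*p + 16)/(2*p^2 + p - 15)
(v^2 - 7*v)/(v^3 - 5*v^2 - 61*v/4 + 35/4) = 4*v/(4*v^2 + 8*v - 5)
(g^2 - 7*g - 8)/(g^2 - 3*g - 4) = (g - 8)/(g - 4)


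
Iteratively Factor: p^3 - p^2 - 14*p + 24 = (p - 2)*(p^2 + p - 12) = (p - 3)*(p - 2)*(p + 4)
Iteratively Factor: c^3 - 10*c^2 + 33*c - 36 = (c - 4)*(c^2 - 6*c + 9) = (c - 4)*(c - 3)*(c - 3)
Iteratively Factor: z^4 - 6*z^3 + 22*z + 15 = (z - 5)*(z^3 - z^2 - 5*z - 3) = (z - 5)*(z + 1)*(z^2 - 2*z - 3) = (z - 5)*(z + 1)^2*(z - 3)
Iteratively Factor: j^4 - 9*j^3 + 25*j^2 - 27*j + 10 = (j - 1)*(j^3 - 8*j^2 + 17*j - 10) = (j - 1)^2*(j^2 - 7*j + 10) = (j - 2)*(j - 1)^2*(j - 5)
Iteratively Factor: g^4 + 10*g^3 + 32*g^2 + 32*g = (g + 4)*(g^3 + 6*g^2 + 8*g) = (g + 2)*(g + 4)*(g^2 + 4*g) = (g + 2)*(g + 4)^2*(g)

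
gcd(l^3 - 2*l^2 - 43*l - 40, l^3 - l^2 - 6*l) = 1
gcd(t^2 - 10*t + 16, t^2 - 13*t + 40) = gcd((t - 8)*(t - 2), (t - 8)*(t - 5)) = t - 8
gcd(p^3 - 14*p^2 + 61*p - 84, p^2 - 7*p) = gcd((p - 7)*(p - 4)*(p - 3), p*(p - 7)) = p - 7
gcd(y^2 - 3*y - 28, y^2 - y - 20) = y + 4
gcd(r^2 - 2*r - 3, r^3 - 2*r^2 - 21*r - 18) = r + 1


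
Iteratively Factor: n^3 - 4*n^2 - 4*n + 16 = (n - 4)*(n^2 - 4) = (n - 4)*(n + 2)*(n - 2)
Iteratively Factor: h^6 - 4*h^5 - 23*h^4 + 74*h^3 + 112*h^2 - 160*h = (h)*(h^5 - 4*h^4 - 23*h^3 + 74*h^2 + 112*h - 160) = h*(h + 4)*(h^4 - 8*h^3 + 9*h^2 + 38*h - 40) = h*(h + 2)*(h + 4)*(h^3 - 10*h^2 + 29*h - 20) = h*(h - 1)*(h + 2)*(h + 4)*(h^2 - 9*h + 20) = h*(h - 5)*(h - 1)*(h + 2)*(h + 4)*(h - 4)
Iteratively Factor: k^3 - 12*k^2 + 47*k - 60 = (k - 3)*(k^2 - 9*k + 20) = (k - 4)*(k - 3)*(k - 5)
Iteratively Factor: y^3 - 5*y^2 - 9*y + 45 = (y + 3)*(y^2 - 8*y + 15) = (y - 3)*(y + 3)*(y - 5)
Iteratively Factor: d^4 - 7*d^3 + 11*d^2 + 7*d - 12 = (d + 1)*(d^3 - 8*d^2 + 19*d - 12) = (d - 4)*(d + 1)*(d^2 - 4*d + 3) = (d - 4)*(d - 1)*(d + 1)*(d - 3)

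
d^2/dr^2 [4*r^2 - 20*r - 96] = 8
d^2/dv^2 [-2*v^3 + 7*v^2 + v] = 14 - 12*v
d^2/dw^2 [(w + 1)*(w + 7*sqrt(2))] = 2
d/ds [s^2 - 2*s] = 2*s - 2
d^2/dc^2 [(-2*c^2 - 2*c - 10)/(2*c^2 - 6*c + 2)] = 8*(-c^3 - 3*c^2 + 12*c - 11)/(c^6 - 9*c^5 + 30*c^4 - 45*c^3 + 30*c^2 - 9*c + 1)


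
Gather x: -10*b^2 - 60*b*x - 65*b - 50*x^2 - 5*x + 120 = -10*b^2 - 65*b - 50*x^2 + x*(-60*b - 5) + 120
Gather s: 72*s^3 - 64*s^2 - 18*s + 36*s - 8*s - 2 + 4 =72*s^3 - 64*s^2 + 10*s + 2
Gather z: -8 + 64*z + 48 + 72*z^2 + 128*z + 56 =72*z^2 + 192*z + 96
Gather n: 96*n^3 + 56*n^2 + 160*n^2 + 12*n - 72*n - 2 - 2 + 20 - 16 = 96*n^3 + 216*n^2 - 60*n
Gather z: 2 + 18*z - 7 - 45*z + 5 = -27*z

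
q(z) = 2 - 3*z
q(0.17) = 1.49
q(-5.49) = 18.47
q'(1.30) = -3.00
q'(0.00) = -3.00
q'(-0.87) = -3.00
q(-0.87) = 4.61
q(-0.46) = 3.38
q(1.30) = -1.90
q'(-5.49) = -3.00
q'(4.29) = -3.00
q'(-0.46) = -3.00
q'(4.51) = -3.00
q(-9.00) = 29.00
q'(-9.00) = -3.00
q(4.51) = -11.53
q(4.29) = -10.87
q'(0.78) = -3.00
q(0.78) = -0.34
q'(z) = -3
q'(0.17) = -3.00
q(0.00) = 2.00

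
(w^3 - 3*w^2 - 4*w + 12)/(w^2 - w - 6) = w - 2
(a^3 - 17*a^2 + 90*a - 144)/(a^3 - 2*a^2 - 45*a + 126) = (a - 8)/(a + 7)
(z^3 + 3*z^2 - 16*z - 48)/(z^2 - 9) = (z^2 - 16)/(z - 3)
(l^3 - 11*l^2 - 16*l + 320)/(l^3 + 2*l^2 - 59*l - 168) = (l^2 - 3*l - 40)/(l^2 + 10*l + 21)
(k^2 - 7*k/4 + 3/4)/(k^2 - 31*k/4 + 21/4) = (k - 1)/(k - 7)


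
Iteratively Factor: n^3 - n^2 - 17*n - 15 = (n + 3)*(n^2 - 4*n - 5) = (n - 5)*(n + 3)*(n + 1)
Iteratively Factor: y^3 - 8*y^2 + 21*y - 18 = (y - 3)*(y^2 - 5*y + 6) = (y - 3)*(y - 2)*(y - 3)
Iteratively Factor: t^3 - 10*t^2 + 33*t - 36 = (t - 3)*(t^2 - 7*t + 12) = (t - 3)^2*(t - 4)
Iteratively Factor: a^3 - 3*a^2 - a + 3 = (a + 1)*(a^2 - 4*a + 3) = (a - 1)*(a + 1)*(a - 3)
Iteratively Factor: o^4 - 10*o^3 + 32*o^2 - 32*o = (o - 4)*(o^3 - 6*o^2 + 8*o) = (o - 4)^2*(o^2 - 2*o) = (o - 4)^2*(o - 2)*(o)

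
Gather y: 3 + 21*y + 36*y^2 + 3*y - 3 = 36*y^2 + 24*y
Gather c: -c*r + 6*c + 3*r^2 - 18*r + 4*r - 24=c*(6 - r) + 3*r^2 - 14*r - 24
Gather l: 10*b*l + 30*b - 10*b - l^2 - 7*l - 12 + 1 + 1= 20*b - l^2 + l*(10*b - 7) - 10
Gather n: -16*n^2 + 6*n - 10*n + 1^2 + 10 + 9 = -16*n^2 - 4*n + 20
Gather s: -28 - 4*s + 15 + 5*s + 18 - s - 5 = 0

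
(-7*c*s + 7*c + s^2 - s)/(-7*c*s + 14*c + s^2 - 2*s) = (s - 1)/(s - 2)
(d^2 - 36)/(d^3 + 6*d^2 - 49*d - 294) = (d - 6)/(d^2 - 49)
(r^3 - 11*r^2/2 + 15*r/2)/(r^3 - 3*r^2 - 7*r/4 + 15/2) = 2*r*(r - 3)/(2*r^2 - r - 6)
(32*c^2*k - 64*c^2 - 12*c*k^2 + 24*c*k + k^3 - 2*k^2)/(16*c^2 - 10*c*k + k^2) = (4*c*k - 8*c - k^2 + 2*k)/(2*c - k)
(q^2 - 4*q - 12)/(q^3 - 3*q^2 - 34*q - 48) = (q - 6)/(q^2 - 5*q - 24)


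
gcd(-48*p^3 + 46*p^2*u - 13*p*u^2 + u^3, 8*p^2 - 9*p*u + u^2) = 8*p - u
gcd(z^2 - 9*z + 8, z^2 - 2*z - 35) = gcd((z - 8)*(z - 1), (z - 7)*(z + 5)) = 1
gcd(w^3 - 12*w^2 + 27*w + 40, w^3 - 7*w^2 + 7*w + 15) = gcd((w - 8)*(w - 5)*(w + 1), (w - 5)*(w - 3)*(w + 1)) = w^2 - 4*w - 5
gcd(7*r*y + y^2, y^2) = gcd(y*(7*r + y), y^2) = y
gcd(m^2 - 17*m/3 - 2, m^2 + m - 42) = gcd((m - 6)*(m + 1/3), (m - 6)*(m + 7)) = m - 6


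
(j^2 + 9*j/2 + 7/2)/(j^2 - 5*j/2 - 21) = (j + 1)/(j - 6)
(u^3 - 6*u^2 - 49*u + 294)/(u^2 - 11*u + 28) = (u^2 + u - 42)/(u - 4)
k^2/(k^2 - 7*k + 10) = k^2/(k^2 - 7*k + 10)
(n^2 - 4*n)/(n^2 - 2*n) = (n - 4)/(n - 2)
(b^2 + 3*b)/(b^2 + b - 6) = b/(b - 2)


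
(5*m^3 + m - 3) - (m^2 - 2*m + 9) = 5*m^3 - m^2 + 3*m - 12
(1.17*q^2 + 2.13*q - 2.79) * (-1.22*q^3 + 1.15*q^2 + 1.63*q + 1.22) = -1.4274*q^5 - 1.2531*q^4 + 7.7604*q^3 + 1.6908*q^2 - 1.9491*q - 3.4038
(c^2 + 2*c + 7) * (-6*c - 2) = -6*c^3 - 14*c^2 - 46*c - 14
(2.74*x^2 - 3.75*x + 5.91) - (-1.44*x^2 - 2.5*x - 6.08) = 4.18*x^2 - 1.25*x + 11.99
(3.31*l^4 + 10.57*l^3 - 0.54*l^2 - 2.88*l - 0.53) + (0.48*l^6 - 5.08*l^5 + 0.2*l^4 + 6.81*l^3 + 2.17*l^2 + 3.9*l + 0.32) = 0.48*l^6 - 5.08*l^5 + 3.51*l^4 + 17.38*l^3 + 1.63*l^2 + 1.02*l - 0.21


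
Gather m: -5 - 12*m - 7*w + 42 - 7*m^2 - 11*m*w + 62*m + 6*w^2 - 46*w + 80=-7*m^2 + m*(50 - 11*w) + 6*w^2 - 53*w + 117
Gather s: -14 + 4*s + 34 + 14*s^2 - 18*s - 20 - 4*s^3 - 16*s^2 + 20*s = -4*s^3 - 2*s^2 + 6*s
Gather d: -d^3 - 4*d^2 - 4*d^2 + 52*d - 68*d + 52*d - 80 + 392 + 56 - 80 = -d^3 - 8*d^2 + 36*d + 288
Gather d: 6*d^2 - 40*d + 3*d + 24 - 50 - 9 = 6*d^2 - 37*d - 35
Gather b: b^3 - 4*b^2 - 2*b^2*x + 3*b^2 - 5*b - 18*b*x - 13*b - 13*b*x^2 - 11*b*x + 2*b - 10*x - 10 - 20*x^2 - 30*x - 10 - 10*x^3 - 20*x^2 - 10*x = b^3 + b^2*(-2*x - 1) + b*(-13*x^2 - 29*x - 16) - 10*x^3 - 40*x^2 - 50*x - 20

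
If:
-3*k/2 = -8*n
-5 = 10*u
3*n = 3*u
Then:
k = -8/3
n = -1/2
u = -1/2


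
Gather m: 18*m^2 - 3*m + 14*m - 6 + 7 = 18*m^2 + 11*m + 1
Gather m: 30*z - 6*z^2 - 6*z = -6*z^2 + 24*z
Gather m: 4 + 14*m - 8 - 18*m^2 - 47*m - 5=-18*m^2 - 33*m - 9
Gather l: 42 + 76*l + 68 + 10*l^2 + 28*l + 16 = 10*l^2 + 104*l + 126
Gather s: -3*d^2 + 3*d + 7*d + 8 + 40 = -3*d^2 + 10*d + 48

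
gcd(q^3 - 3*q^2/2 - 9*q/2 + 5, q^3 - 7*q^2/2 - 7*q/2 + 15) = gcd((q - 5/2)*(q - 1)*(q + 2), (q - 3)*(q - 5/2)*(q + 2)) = q^2 - q/2 - 5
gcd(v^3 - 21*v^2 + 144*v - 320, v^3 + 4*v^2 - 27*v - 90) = v - 5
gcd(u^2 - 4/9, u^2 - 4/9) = u^2 - 4/9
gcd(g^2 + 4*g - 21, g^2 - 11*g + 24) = g - 3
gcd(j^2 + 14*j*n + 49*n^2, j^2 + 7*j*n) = j + 7*n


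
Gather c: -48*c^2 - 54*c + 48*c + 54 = -48*c^2 - 6*c + 54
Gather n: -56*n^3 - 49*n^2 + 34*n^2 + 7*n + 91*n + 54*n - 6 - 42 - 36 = -56*n^3 - 15*n^2 + 152*n - 84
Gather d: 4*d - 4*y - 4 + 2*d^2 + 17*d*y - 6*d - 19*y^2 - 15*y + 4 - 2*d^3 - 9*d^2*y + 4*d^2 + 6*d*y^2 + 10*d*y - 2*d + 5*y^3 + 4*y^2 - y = -2*d^3 + d^2*(6 - 9*y) + d*(6*y^2 + 27*y - 4) + 5*y^3 - 15*y^2 - 20*y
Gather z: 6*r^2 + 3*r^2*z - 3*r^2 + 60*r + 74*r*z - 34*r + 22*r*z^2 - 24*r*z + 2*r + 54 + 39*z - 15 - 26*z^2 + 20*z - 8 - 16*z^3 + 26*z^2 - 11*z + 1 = 3*r^2 + 22*r*z^2 + 28*r - 16*z^3 + z*(3*r^2 + 50*r + 48) + 32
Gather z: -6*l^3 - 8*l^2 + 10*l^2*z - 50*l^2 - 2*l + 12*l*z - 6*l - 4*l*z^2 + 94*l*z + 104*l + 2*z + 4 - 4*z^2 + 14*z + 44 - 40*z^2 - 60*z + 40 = -6*l^3 - 58*l^2 + 96*l + z^2*(-4*l - 44) + z*(10*l^2 + 106*l - 44) + 88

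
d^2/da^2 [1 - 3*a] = 0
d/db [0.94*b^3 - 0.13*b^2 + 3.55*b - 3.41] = 2.82*b^2 - 0.26*b + 3.55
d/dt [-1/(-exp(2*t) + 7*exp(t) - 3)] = (7 - 2*exp(t))*exp(t)/(exp(2*t) - 7*exp(t) + 3)^2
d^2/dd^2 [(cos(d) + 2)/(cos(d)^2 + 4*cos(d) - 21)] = (-4*(1 - cos(d)^2)^2 - cos(d)^5 - 148*cos(d)^3 - 280*cos(d)^2 - 435*cos(d) + 320)/(cos(d)^2 + 4*cos(d) - 21)^3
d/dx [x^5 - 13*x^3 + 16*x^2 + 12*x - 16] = 5*x^4 - 39*x^2 + 32*x + 12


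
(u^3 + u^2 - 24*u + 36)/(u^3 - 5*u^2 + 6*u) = (u + 6)/u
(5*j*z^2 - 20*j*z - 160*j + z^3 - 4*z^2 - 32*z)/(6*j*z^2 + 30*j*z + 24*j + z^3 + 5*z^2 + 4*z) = (5*j*z - 40*j + z^2 - 8*z)/(6*j*z + 6*j + z^2 + z)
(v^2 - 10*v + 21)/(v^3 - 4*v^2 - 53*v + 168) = (v - 7)/(v^2 - v - 56)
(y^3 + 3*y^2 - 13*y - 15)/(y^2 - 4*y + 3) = (y^2 + 6*y + 5)/(y - 1)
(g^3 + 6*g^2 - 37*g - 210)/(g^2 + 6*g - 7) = (g^2 - g - 30)/(g - 1)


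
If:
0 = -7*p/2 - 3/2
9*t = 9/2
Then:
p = -3/7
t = 1/2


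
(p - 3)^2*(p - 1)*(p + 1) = p^4 - 6*p^3 + 8*p^2 + 6*p - 9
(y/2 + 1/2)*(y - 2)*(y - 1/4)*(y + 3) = y^4/2 + 7*y^3/8 - 11*y^2/4 - 19*y/8 + 3/4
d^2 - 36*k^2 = (d - 6*k)*(d + 6*k)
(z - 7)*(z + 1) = z^2 - 6*z - 7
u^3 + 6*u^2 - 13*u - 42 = (u - 3)*(u + 2)*(u + 7)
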